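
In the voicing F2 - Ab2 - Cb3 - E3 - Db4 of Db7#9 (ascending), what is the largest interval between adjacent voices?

Adjacent intervals: F2→Ab2 = minor third; Ab2→Cb3 = minor third; Cb3→E3 = augmented third; E3→Db4 = diminished seventh.
The largest is E3 to Db4, a diminished seventh (9 semitones).

diminished seventh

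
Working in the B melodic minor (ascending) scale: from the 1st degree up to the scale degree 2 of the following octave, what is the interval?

The scale runs B C# D E F# G# A#.
1st degree = B; scale degree 2 (up an octave) = C#.
B up to C# spans 9 letter names and 14 semitones — a major ninth.

major ninth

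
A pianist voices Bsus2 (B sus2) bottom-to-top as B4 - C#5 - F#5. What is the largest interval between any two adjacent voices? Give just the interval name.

Adjacent intervals: B4→C#5 = major second; C#5→F#5 = perfect fourth.
The largest is C#5 to F#5, a perfect fourth (5 semitones).

P4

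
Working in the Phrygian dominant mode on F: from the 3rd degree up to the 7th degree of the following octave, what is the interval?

diminished 12th

The scale runs F Gb A Bb C Db Eb.
3rd degree = A; 7th degree (up an octave) = Eb.
A up to Eb is 18 semitones, a half step narrower than a perfect twelfth, so the interval is diminished.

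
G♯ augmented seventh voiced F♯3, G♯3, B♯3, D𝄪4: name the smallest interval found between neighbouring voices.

Adjacent intervals: F♯3→G♯3 = major second; G♯3→B♯3 = major third; B♯3→D𝄪4 = major third.
The smallest is F♯3 to G♯3, a major second (2 semitones).

major second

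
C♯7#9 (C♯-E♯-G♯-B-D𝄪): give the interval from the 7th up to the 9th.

The 7th is B and the 9th is D𝄪.
B up to D𝄪 is 5 semitones, a half step wider than a major third, so the interval is augmented.

augmented third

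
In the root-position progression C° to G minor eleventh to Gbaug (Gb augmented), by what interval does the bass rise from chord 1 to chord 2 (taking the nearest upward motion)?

perfect fifth

The roots are C and G.
Counting 5 letters and 7 half steps from C gives a perfect fifth.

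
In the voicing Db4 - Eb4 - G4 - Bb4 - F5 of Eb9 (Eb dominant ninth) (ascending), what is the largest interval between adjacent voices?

Adjacent intervals: Db4→Eb4 = major second; Eb4→G4 = major third; G4→Bb4 = minor third; Bb4→F5 = perfect fifth.
The largest is Bb4 to F5, a perfect fifth (7 semitones).

P5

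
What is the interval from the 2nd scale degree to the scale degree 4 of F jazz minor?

F melodic minor: F G A♭ B♭ C D E.
2nd scale degree = G; 4th degree = B♭.
From G to B♭: 3 semitones over a third = minor.

minor third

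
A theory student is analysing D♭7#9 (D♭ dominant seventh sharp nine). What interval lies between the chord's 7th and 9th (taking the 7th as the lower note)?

D♭7#9 (D♭ dominant seventh sharp nine): D♭-F-A♭-C♭-E.
So we need the interval from C♭ up to E.
From C♭ to E: 5 semitones over a third = augmented.

augmented 3rd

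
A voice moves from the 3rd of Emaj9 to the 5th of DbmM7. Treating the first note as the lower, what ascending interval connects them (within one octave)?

Emaj9 has G# as its 3rd, and DbmM7 has Ab as its 5th.
From G# to Ab: 0 semitones over a second = diminished.

diminished second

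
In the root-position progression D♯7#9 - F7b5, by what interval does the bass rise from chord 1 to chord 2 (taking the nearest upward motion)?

The roots are D♯ and F.
From D♯ to F: 2 semitones over a third = diminished.

d3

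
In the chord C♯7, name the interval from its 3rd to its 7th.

C♯7 is spelled C♯ E♯ G♯ B.
So we need the interval from E♯ up to B.
5 letter names make it a fifth; at 6 semitones (a half step narrower than perfect) the quality is diminished.

diminished fifth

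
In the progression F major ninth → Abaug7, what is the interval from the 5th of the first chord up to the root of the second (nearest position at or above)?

minor 6th

The 5th of F major ninth is C; the root of Abaug7 is Ab.
C up to Ab is 8 semitones, a half step narrower than a major sixth, so the interval is minor.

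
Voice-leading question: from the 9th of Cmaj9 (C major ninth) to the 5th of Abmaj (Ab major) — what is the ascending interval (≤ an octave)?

minor 2nd

The 9th of Cmaj9 (C major ninth) is D; the 5th of Abmaj (Ab major) is Eb.
D up to Eb is 1 semitone, a half step narrower than a major second, so the interval is minor.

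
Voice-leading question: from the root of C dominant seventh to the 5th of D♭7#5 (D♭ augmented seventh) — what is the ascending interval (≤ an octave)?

major sixth

C dominant seventh has C as its root, and D♭7#5 (D♭ augmented seventh) has A as its 5th.
C up to A spans 6 letter names and 9 semitones — a major sixth.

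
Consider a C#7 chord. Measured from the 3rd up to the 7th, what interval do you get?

C# dominant seventh is spelled C#, E#, G#, B.
So we need the interval from E# up to B.
E# up to B is 6 semitones, a half step narrower than a perfect fifth, so the interval is diminished.
This 3–7 tritone is the characteristic tension at the heart of the dominant sound.

diminished fifth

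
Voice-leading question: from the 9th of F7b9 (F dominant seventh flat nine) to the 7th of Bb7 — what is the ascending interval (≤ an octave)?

F7b9 (F dominant seventh flat nine) has Gb as its 9th, and Bb7 has Ab as its 7th.
Gb up to Ab spans 2 letter names and 2 semitones — a major second.

major second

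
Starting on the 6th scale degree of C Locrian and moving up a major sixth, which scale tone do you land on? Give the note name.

F

The scale is C Db Eb F Gb Ab Bb.
The 6th scale degree is Ab; a major sixth above that is F — scale degree 4.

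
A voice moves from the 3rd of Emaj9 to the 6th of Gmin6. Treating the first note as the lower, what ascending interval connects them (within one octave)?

Emaj9 has G# as its 3rd, and Gmin6 has E as its 6th.
From G# to E: 8 semitones over a sixth = minor.

minor sixth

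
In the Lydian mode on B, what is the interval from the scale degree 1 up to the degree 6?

major sixth

B lydian: B C# D# E# F# G# A#.
So we need the interval from B up to G#.
From B to G# is 9 semitones, exactly the major sixth.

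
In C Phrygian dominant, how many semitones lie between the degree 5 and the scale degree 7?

The scale is C Db E F G Ab Bb.
G up to Bb is a minor third — 3 semitones.

3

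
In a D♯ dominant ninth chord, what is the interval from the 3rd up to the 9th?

minor seventh

The chord tones of D♯9 (D♯ dominant ninth) are D♯ F𝄪 A♯ C♯ E♯.
The 3rd is F𝄪 and the 9th is E♯.
7 letter names make it a seventh; at 10 semitones (a half step narrower than major) the quality is minor.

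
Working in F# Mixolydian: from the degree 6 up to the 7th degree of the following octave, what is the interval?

Spelling F# Mixolydian: F# G# A# B C# D# E.
That puts D# below E.
9 letter names make it a ninth; at 13 semitones (a half step narrower than major) the quality is minor.

minor 9th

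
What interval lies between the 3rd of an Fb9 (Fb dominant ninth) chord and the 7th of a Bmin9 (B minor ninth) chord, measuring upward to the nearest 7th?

The 3rd of Fb9 (Fb dominant ninth) is Ab; the 7th of Bmin9 (B minor ninth) is A.
Ab up to A is 1 semitone, a half step wider than a perfect unison, so the interval is augmented.

augmented unison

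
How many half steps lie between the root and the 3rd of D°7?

3

Ddim7 is spelled D-F-Ab-Cb.
D to F is a minor third: 3 semitones.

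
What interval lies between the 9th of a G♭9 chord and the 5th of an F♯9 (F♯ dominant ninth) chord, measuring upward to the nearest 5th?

augmented third

G♭9 has A♭ as its 9th, and F♯9 (F♯ dominant ninth) has C♯ as its 5th.
From A♭ to C♯: 5 semitones over a third = augmented.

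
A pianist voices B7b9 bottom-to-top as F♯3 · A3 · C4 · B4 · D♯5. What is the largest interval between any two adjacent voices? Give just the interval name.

major seventh

Adjacent intervals: F♯3→A3 = minor third; A3→C4 = minor third; C4→B4 = major seventh; B4→D♯5 = major third.
The largest is C4 to B4, a major seventh (11 semitones).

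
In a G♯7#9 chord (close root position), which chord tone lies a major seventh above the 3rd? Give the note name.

Spelling the chord: G♯–B♯–D♯–F♯–A𝄪.
The 3rd is B♯. A major seventh above B♯ is A𝄪.
A𝄪 is the chord's 9th.

A##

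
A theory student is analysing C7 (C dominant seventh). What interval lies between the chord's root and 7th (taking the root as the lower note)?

The chord tones of C7 are C, E, G, Bb.
That puts C below Bb.
7 letter names make it a seventh; at 10 semitones (a half step narrower than major) the quality is minor.

minor seventh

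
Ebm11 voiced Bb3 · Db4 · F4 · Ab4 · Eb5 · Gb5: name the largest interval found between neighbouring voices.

perfect 5th

Adjacent intervals: Bb3→Db4 = minor third; Db4→F4 = major third; F4→Ab4 = minor third; Ab4→Eb5 = perfect fifth; Eb5→Gb5 = minor third.
The largest is Ab4 to Eb5, a perfect fifth (7 semitones).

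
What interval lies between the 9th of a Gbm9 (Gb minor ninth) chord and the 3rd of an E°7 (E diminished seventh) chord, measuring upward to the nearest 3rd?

Gbm9 (Gb minor ninth) has Ab as its 9th, and E°7 (E diminished seventh) has G as its 3rd.
From Ab to G is 11 semitones, exactly the major seventh.

major seventh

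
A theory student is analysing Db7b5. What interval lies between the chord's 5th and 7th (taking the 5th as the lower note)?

Spelling the chord: Db, F, Abb, Cb.
5th = Abb; 7th = Cb.
Abb up to Cb spans 3 letter names and 4 semitones — a major third.

major third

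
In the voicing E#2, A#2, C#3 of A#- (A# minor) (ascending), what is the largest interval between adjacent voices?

perfect fourth

Adjacent intervals: E#2→A#2 = perfect fourth; A#2→C#3 = minor third.
The largest is E#2 to A#2, a perfect fourth (5 semitones).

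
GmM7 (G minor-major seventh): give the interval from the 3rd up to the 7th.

A5

Gm(maj7): G Bb D F#.
The 3rd is Bb and the 7th is F#.
5 letter names make it a fifth; at 8 semitones (a half step wider than perfect) the quality is augmented.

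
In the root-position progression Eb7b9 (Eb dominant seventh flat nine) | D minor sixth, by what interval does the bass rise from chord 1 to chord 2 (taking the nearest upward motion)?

The roots are Eb and D.
From Eb to D is 11 semitones, exactly the major seventh.

major 7th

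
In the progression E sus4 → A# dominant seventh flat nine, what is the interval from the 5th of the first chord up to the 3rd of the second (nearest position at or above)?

The 5th of E sus4 is B; the 3rd of A# dominant seventh flat nine is C##.
From B to C##: 3 semitones over a second = augmented.

A2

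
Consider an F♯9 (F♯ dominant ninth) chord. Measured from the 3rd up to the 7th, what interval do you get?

diminished 5th

The chord tones of F♯9 (F♯ dominant ninth) are F♯-A♯-C♯-E-G♯.
3rd = A♯; 7th = E.
5 letter names make it a fifth; at 6 semitones (a half step narrower than perfect) the quality is diminished.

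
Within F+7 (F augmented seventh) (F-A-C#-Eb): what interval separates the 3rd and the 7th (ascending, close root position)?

d5

So we need the interval from A up to Eb.
From A to Eb: 6 semitones over a fifth = diminished.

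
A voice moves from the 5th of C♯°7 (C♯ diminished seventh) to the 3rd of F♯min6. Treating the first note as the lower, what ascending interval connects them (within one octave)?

C♯°7 (C♯ diminished seventh) has G as its 5th, and F♯min6 has A as its 3rd.
G up to A spans 2 letter names and 2 semitones — a major second.

M2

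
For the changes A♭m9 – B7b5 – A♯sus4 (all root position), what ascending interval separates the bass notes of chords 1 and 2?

augmented second

The roots are A♭ and B.
From A♭ to B: 3 semitones over a second = augmented.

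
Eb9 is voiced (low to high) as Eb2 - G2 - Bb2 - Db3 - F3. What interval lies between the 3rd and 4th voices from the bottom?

minor 3rd

Those voices are Bb2 and Db3.
Bb up to Db is 3 semitones, a half step narrower than a major third, so the interval is minor.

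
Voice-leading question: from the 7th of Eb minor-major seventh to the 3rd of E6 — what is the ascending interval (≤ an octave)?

augmented fourth

The 7th of Eb minor-major seventh is D; the 3rd of E6 is G#.
4 letter names make it a fourth; at 6 semitones (a half step wider than perfect) the quality is augmented.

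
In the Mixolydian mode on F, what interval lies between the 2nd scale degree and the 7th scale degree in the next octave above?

The scale runs F G A B♭ C D E♭.
So we need the interval from G up to E♭.
From G to E♭: 20 semitones over a thirteenth = minor.

m13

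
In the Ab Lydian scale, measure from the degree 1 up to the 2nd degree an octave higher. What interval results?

Ab lydian: Ab Bb C D Eb F G.
Degree 1 = Ab; scale degree 2 (up an octave) = Bb.
From Ab to Bb is 14 semitones, exactly the major ninth.

major ninth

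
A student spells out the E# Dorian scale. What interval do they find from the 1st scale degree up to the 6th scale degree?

M6

The scale runs E# F## G# A# B# C## D#.
So we need the interval from E# up to C##.
Counting 6 letters and 9 half steps from E# gives a major sixth.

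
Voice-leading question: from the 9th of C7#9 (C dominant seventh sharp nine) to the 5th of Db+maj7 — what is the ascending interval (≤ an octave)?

diminished fifth

C7#9 (C dominant seventh sharp nine) has D# as its 9th, and Db+maj7 has A as its 5th.
5 letter names make it a fifth; at 6 semitones (a half step narrower than perfect) the quality is diminished.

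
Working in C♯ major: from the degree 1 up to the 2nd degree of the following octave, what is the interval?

Spelling C♯ major: C♯ D♯ E♯ F♯ G♯ A♯ B♯.
Degree 1 = C♯; 2nd scale degree (up an octave) = D♯.
From C♯ to D♯ is 14 semitones, exactly the major ninth.

major ninth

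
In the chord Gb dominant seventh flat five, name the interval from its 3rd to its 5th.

The chord tones of Gb7b5 are Gb–Bb–Dbb–Fb.
So we need the interval from Bb up to Dbb.
3 letter names make it a third; at 2 semitones (a whole step narrower than major) the quality is diminished.

diminished third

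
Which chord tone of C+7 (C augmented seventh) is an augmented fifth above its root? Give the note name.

G#

The chord tones of Caug7 (C augmented seventh) are C-E-G♯-B♭.
The root is C. An augmented fifth above C is G♯.
G♯ is the chord's 5th.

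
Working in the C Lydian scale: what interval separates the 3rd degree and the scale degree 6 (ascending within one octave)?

The scale runs C D E F♯ G A B.
3rd degree = E; degree 6 = A.
From E to A is 5 semitones, exactly the perfect fourth.

P4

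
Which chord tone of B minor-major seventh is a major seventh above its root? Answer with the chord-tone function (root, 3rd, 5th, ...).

7th

B minor-major seventh: B D F# A#.
The root is B. A major seventh above B is A#.
A# is the chord's 7th.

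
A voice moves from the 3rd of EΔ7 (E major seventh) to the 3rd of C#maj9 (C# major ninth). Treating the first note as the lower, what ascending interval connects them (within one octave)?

EΔ7 (E major seventh) has G# as its 3rd, and C#maj9 (C# major ninth) has E# as its 3rd.
From G# to E# is 9 semitones, exactly the major sixth.

major sixth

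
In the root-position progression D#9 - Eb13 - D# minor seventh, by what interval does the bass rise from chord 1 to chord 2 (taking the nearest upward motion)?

The roots are D# and Eb.
2 letter names make it a second; at 0 semitones (a whole step narrower than major) the quality is diminished.

diminished 2nd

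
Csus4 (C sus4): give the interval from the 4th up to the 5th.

Csus4 (C sus4) is spelled C-F-G.
So we need the interval from F up to G.
F up to G spans 2 letter names and 2 semitones — a major second.

major 2nd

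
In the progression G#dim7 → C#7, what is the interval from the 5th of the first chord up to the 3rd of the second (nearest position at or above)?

G#dim7 has D as its 5th, and C#7 has E# as its 3rd.
From D to E#: 3 semitones over a second = augmented.

augmented second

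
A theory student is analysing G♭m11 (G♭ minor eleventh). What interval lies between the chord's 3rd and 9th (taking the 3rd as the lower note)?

major seventh

Spelling the chord: G♭, B𝄫, D♭, F♭, A♭, C♭.
So we need the interval from B𝄫 up to A♭.
From B𝄫 to A♭ is 11 semitones, exactly the major seventh.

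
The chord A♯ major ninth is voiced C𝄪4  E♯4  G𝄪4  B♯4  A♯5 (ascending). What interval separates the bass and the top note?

The outer voices are C𝄪4 and A♯5.
C𝄪 up to A♯ is 20 semitones, a half step narrower than a major thirteenth, so the interval is minor.

minor thirteenth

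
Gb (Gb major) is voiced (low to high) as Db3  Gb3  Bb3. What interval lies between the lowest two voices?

Those voices are Db3 and Gb3.
Counting 4 letters and 5 half steps from Db gives a perfect fourth.

perfect fourth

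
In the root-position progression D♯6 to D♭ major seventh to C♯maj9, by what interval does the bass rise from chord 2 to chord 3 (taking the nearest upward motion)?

A7

The roots are D♭ and C♯.
From D♭ to C♯: 12 semitones over a seventh = augmented.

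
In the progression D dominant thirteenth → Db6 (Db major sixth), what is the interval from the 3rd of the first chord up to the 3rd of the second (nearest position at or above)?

D dominant thirteenth has F# as its 3rd, and Db6 (Db major sixth) has F as its 3rd.
8 letter names make it an octave; at 11 semitones (a half step narrower than perfect) the quality is diminished.

diminished 8th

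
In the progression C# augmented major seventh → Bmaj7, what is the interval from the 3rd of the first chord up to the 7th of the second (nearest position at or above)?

C# augmented major seventh has E# as its 3rd, and Bmaj7 has A# as its 7th.
From E# to A# is 5 semitones, exactly the perfect fourth.

P4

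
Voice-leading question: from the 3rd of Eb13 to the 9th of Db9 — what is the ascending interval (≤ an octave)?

m6

The 3rd of Eb13 is G; the 9th of Db9 is Eb.
G up to Eb is 8 semitones, a half step narrower than a major sixth, so the interval is minor.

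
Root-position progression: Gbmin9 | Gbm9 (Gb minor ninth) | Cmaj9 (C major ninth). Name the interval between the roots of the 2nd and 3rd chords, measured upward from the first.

The roots are Gb and C.
Gb up to C is 6 semitones, a half step wider than a perfect fourth, so the interval is augmented.

A4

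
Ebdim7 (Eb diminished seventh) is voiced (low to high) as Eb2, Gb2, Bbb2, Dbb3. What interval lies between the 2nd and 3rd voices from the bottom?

minor third

Those voices are Gb2 and Bbb2.
Gb up to Bbb is 3 semitones, a half step narrower than a major third, so the interval is minor.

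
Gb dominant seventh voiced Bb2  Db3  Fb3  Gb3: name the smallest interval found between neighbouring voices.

Adjacent intervals: Bb2→Db3 = minor third; Db3→Fb3 = minor third; Fb3→Gb3 = major second.
The smallest is Fb3 to Gb3, a major second (2 semitones).

M2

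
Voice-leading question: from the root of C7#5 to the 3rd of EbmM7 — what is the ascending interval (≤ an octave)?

diminished fifth

C7#5 has C as its root, and EbmM7 has Gb as its 3rd.
C up to Gb is 6 semitones, a half step narrower than a perfect fifth, so the interval is diminished.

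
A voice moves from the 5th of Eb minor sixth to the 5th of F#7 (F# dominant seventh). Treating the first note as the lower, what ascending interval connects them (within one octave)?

augmented 2nd

The 5th of Eb minor sixth is Bb; the 5th of F#7 (F# dominant seventh) is C#.
From Bb to C#: 3 semitones over a second = augmented.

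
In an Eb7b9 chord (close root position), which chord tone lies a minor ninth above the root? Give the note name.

Eb dominant seventh flat nine: Eb-G-Bb-Db-Fb.
The root is Eb. A minor ninth above Eb is Fb.
Fb is the chord's 9th.

Fb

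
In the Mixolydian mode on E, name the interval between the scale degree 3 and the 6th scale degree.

perfect 4th

The scale runs E F# G# A B C# D.
So we need the interval from G# up to C#.
From G# to C# is 5 semitones, exactly the perfect fourth.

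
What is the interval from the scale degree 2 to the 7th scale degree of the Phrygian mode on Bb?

Bb phrygian: Bb Cb Db Eb F Gb Ab.
That puts Cb below Ab.
Counting 6 letters and 9 half steps from Cb gives a major sixth.

major sixth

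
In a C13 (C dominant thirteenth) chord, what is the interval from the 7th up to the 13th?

major seventh

The chord tones of C13 are C E G Bb D A.
So we need the interval from Bb up to A.
Counting 7 letters and 11 half steps from Bb gives a major seventh.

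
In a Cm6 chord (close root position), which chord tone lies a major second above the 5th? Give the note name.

The chord tones of C minor sixth are C Eb G A.
The 5th is G. A major second above G is A.
A is the chord's 6th.

A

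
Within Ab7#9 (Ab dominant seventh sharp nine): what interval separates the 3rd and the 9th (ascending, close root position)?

Ab dominant seventh sharp nine: Ab-C-Eb-Gb-B.
The 3rd is C and the 9th is B.
From C to B is 11 semitones, exactly the major seventh.

M7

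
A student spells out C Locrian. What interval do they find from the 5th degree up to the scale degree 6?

major second

The scale runs C Db Eb F Gb Ab Bb.
5th degree = Gb; 6th scale degree = Ab.
From Gb to Ab is 2 semitones, exactly the major second.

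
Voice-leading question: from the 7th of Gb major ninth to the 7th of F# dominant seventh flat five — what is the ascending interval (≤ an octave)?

major 7th

Gb major ninth has F as its 7th, and F# dominant seventh flat five has E as its 7th.
Counting 7 letters and 11 half steps from F gives a major seventh.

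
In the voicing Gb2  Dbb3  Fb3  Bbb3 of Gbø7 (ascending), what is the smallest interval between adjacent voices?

Adjacent intervals: Gb2→Dbb3 = diminished fifth; Dbb3→Fb3 = major third; Fb3→Bbb3 = perfect fourth.
The smallest is Dbb3 to Fb3, a major third (4 semitones).

major third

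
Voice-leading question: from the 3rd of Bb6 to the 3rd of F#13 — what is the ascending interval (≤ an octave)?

Bb6 has D as its 3rd, and F#13 has A# as its 3rd.
D up to A# is 8 semitones, a half step wider than a perfect fifth, so the interval is augmented.

augmented fifth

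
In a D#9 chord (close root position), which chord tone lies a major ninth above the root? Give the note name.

The chord tones of D#9 are D# F## A# C# E#.
The root is D#. A major ninth above D# is E#.
E# is the chord's 9th.

E#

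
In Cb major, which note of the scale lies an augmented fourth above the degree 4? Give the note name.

The scale is Cb Db Eb Fb Gb Ab Bb.
The degree 4 is Fb; an augmented fourth above that is Bb — scale degree 7.

Bb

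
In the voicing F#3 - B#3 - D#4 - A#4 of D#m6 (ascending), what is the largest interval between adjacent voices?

perfect 5th

Adjacent intervals: F#3→B#3 = augmented fourth; B#3→D#4 = minor third; D#4→A#4 = perfect fifth.
The largest is D#4 to A#4, a perfect fifth (7 semitones).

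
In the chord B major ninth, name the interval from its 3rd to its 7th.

Bmaj9 is spelled B D# F# A# C#.
That puts D# below A#.
From D# to A# is 7 semitones, exactly the perfect fifth.

perfect fifth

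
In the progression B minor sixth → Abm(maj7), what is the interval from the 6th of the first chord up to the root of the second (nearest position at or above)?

diminished second

The 6th of B minor sixth is G#; the root of Abm(maj7) is Ab.
G# up to Ab is 0 semitones, a whole step narrower than a major second, so the interval is diminished.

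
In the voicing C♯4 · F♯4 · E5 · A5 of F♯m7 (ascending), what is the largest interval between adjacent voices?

Adjacent intervals: C♯4→F♯4 = perfect fourth; F♯4→E5 = minor seventh; E5→A5 = perfect fourth.
The largest is F♯4 to E5, a minor seventh (10 semitones).

m7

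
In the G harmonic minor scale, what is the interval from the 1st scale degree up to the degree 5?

The scale runs G A B♭ C D E♭ F♯.
That puts G below D.
Counting 5 letters and 7 half steps from G gives a perfect fifth.

perfect fifth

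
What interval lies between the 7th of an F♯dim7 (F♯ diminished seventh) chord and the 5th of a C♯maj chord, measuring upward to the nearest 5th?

F♯dim7 (F♯ diminished seventh) has E♭ as its 7th, and C♯maj has G♯ as its 5th.
E♭ up to G♯ is 5 semitones, a half step wider than a major third, so the interval is augmented.

augmented third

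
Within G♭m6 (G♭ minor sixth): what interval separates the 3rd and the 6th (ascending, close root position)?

Spelling the chord: G♭, B𝄫, D♭, E♭.
The 3rd is B𝄫 and the 6th is E♭.
4 letter names make it a fourth; at 6 semitones (a half step wider than perfect) the quality is augmented.

A4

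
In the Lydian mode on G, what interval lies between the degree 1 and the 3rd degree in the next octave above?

major tenth

The scale runs G A B C♯ D E F♯.
That puts G below B.
G up to B spans 10 letter names and 16 semitones — a major tenth.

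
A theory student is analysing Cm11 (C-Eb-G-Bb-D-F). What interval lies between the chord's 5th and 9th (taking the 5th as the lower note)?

P5

That puts G below D.
From G to D is 7 semitones, exactly the perfect fifth.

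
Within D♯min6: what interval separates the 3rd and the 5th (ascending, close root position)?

major third

The chord tones of D♯ minor sixth are D♯, F♯, A♯, B♯.
That puts F♯ below A♯.
Counting 3 letters and 4 half steps from F♯ gives a major third.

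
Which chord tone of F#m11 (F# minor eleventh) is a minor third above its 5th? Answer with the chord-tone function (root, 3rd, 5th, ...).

The chord tones of F#m11 are F#-A-C#-E-G#-B.
The 5th is C#. A minor third above C# is E.
E is the chord's 7th.

7th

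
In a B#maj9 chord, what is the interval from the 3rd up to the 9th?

m7

B#maj9 is spelled B#–D##–F##–A##–C##.
So we need the interval from D## up to C##.
D## up to C## is 10 semitones, a half step narrower than a major seventh, so the interval is minor.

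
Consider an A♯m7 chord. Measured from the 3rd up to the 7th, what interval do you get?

Spelling the chord: A♯–C♯–E♯–G♯.
3rd = C♯; 7th = G♯.
C♯ up to G♯ spans 5 letter names and 7 semitones — a perfect fifth.

perfect fifth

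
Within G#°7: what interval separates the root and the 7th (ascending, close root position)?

Spelling the chord: G# B D F.
The root is G# and the 7th is F.
7 letter names make it a seventh; at 9 semitones (a whole step narrower than major) the quality is diminished.

d7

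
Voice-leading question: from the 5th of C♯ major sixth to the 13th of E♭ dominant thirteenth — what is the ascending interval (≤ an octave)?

C♯ major sixth has G♯ as its 5th, and E♭ dominant thirteenth has C as its 13th.
G♯ up to C is 4 semitones, a half step narrower than a perfect fourth, so the interval is diminished.

diminished fourth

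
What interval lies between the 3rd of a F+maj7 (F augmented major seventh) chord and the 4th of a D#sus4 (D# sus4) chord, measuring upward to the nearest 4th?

major 7th

The 3rd of F+maj7 (F augmented major seventh) is A; the 4th of D#sus4 (D# sus4) is G#.
A up to G# spans 7 letter names and 11 semitones — a major seventh.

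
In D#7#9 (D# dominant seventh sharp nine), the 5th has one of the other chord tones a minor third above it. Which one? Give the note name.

D#7#9 (D# dominant seventh sharp nine) is spelled D#, F##, A#, C#, E##.
The 5th is A#. A minor third above A# is C#.
C# is the chord's 7th.

C#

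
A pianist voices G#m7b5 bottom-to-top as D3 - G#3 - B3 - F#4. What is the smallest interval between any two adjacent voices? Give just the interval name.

minor 3rd

Adjacent intervals: D3→G#3 = augmented fourth; G#3→B3 = minor third; B3→F#4 = perfect fifth.
The smallest is G#3 to B3, a minor third (3 semitones).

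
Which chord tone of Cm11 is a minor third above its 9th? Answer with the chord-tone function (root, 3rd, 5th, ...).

Cm11 is spelled C, Eb, G, Bb, D, F.
The 9th is D. A minor third above D is F.
F is the chord's 11th.

11th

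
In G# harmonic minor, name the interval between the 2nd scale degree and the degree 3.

Spelling G# harmonic minor: G# A# B C# D# E F##.
2nd scale degree = A#; scale degree 3 = B.
2 letter names make it a second; at 1 semitone (a half step narrower than major) the quality is minor.

minor second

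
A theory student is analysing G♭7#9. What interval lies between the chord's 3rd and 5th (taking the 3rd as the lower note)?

The chord tones of G♭ dominant seventh sharp nine are G♭ B♭ D♭ F♭ A.
So we need the interval from B♭ up to D♭.
3 letter names make it a third; at 3 semitones (a half step narrower than major) the quality is minor.

minor third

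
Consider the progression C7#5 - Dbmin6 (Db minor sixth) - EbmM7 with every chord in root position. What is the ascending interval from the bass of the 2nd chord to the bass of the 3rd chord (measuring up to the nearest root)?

The roots are Db and Eb.
Counting 2 letters and 2 half steps from Db gives a major second.

major second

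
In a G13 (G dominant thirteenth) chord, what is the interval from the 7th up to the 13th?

major 7th

Spelling the chord: G, B, D, F, A, E.
That puts F below E.
F up to E spans 7 letter names and 11 semitones — a major seventh.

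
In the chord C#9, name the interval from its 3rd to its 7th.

Spelling the chord: C#, E#, G#, B, D#.
3rd = E#; 7th = B.
5 letter names make it a fifth; at 6 semitones (a half step narrower than perfect) the quality is diminished.

diminished 5th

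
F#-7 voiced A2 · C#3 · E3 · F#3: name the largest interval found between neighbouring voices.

M3

Adjacent intervals: A2→C#3 = major third; C#3→E3 = minor third; E3→F#3 = major second.
The largest is A2 to C#3, a major third (4 semitones).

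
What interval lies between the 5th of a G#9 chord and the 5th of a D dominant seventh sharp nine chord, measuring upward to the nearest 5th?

d5

G#9 has D# as its 5th, and D dominant seventh sharp nine has A as its 5th.
From D# to A: 6 semitones over a fifth = diminished.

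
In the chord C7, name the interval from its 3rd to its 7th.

diminished fifth

C7 (C dominant seventh): C-E-G-B♭.
So we need the interval from E up to B♭.
From E to B♭: 6 semitones over a fifth = diminished.
That tritone between 3rd and 7th is what gives the dominant seventh its pull toward resolution.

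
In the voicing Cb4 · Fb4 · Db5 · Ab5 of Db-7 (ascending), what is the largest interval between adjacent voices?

major sixth

Adjacent intervals: Cb4→Fb4 = perfect fourth; Fb4→Db5 = major sixth; Db5→Ab5 = perfect fifth.
The largest is Fb4 to Db5, a major sixth (9 semitones).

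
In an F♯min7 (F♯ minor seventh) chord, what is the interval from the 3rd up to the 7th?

P5

The chord tones of F♯-7 are F♯–A–C♯–E.
3rd = A; 7th = E.
A up to E spans 5 letter names and 7 semitones — a perfect fifth.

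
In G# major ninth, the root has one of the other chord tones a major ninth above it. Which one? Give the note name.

A#

G#maj9 is spelled G#-B#-D#-F##-A#.
The root is G#. A major ninth above G# is A#.
A# is the chord's 9th.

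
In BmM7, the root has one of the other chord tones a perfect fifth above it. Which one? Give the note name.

Bm(maj7) (B minor-major seventh) is spelled B D F# A#.
The root is B. A perfect fifth above B is F#.
F# is the chord's 5th.

F#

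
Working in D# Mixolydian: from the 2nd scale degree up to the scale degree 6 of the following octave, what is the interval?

The scale runs D# E# F## G# A# B# C#.
The 2nd scale degree is E# and the degree 6 (up an octave) is B#.
E# up to B# spans 12 letter names and 19 semitones — a perfect twelfth.

perfect twelfth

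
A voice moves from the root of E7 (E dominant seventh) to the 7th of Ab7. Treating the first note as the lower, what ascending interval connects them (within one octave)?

The root of E7 (E dominant seventh) is E; the 7th of Ab7 is Gb.
3 letter names make it a third; at 2 semitones (a whole step narrower than major) the quality is diminished.

diminished third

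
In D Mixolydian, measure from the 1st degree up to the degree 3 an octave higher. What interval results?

major 10th

The scale runs D E F♯ G A B C.
That puts D below F♯.
From D to F♯ is 16 semitones, exactly the major tenth.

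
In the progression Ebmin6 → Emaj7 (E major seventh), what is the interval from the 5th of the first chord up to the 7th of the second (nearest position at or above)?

The 5th of Ebmin6 is Bb; the 7th of Emaj7 (E major seventh) is D#.
From Bb to D#: 5 semitones over a third = augmented.

A3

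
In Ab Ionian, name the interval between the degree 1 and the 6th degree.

major sixth

Spelling Ab Ionian: Ab Bb C Db Eb F G.
Degree 1 = Ab; degree 6 = F.
From Ab to F is 9 semitones, exactly the major sixth.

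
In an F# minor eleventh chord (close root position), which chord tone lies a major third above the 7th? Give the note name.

G#

Spelling the chord: F# A C# E G# B.
The 7th is E. A major third above E is G#.
G# is the chord's 9th.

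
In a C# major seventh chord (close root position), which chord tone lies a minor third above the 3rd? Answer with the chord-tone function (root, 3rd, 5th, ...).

Spelling the chord: C# E# G# B#.
The 3rd is E#. A minor third above E# is G#.
G# is the chord's 5th.

5th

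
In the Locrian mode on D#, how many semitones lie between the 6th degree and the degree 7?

The scale is D# E F# G# A B C#.
B up to C# is a major second — 2 semitones.

2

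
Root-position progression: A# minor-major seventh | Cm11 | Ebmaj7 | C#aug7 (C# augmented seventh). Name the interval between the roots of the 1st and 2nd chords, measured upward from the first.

diminished third

The roots are A# and C.
A# up to C is 2 semitones, a whole step narrower than a major third, so the interval is diminished.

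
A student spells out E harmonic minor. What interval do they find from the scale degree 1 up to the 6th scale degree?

minor sixth

Spelling E harmonic minor: E F♯ G A B C D♯.
That puts E below C.
From E to C: 8 semitones over a sixth = minor.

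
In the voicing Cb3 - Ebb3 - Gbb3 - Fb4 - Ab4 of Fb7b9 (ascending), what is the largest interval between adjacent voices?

major seventh

Adjacent intervals: Cb3→Ebb3 = minor third; Ebb3→Gbb3 = minor third; Gbb3→Fb4 = major seventh; Fb4→Ab4 = major third.
The largest is Gbb3 to Fb4, a major seventh (11 semitones).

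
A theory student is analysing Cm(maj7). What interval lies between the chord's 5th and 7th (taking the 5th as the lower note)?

M3

Spelling the chord: C Eb G B.
So we need the interval from G up to B.
Counting 3 letters and 4 half steps from G gives a major third.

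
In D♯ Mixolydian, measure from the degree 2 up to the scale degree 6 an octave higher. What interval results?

perfect twelfth

D♯ mixolydian: D♯ E♯ F𝄪 G♯ A♯ B♯ C♯.
The degree 2 is E♯ and the scale degree 6 (up an octave) is B♯.
E♯ up to B♯ spans 12 letter names and 19 semitones — a perfect twelfth.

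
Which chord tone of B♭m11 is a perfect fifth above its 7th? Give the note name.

Spelling the chord: B♭ D♭ F A♭ C E♭.
The 7th is A♭. A perfect fifth above A♭ is E♭.
E♭ is the chord's 11th.

Eb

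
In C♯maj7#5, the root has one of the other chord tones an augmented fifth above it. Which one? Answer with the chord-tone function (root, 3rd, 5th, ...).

5th

The chord tones of C♯+maj7 are C♯ E♯ G𝄪 B♯.
The root is C♯. An augmented fifth above C♯ is G𝄪.
G𝄪 is the chord's 5th.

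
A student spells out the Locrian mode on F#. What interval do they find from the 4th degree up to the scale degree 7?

perfect 4th

Spelling the Locrian mode on F#: F# G A B C D E.
The 4th degree is B and the degree 7 is E.
From B to E is 5 semitones, exactly the perfect fourth.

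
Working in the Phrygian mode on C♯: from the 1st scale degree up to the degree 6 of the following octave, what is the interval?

minor 13th

The scale runs C♯ D E F♯ G♯ A B.
1st scale degree = C♯; scale degree 6 (up an octave) = A.
From C♯ to A: 20 semitones over a thirteenth = minor.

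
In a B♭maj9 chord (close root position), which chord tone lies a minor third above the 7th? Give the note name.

C

B♭ major ninth is spelled B♭ D F A C.
The 7th is A. A minor third above A is C.
C is the chord's 9th.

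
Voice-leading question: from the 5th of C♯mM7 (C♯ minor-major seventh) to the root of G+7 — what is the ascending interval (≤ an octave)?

C♯mM7 (C♯ minor-major seventh) has G♯ as its 5th, and G+7 has G as its root.
8 letter names make it an octave; at 11 semitones (a half step narrower than perfect) the quality is diminished.

diminished octave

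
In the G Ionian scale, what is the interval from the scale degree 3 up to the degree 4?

m2

Spelling the G Ionian scale: G A B C D E F#.
That puts B below C.
B up to C is 1 semitone, a half step narrower than a major second, so the interval is minor.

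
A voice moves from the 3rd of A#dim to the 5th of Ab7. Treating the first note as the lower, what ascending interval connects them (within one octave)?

diminished third

A#dim has C# as its 3rd, and Ab7 has Eb as its 5th.
From C# to Eb: 2 semitones over a third = diminished.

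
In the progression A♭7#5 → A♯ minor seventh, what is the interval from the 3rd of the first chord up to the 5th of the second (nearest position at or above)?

A♭7#5 has C as its 3rd, and A♯ minor seventh has E♯ as its 5th.
From C to E♯: 5 semitones over a third = augmented.

augmented third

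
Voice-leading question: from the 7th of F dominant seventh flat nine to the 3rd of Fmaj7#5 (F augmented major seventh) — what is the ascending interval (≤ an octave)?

augmented 4th

F dominant seventh flat nine has Eb as its 7th, and Fmaj7#5 (F augmented major seventh) has A as its 3rd.
From Eb to A: 6 semitones over a fourth = augmented.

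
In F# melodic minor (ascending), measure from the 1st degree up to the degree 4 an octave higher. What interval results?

perfect 11th

Spelling F# melodic minor (ascending): F# G# A B C# D# E#.
That puts F# below B.
From F# to B is 17 semitones, exactly the perfect eleventh.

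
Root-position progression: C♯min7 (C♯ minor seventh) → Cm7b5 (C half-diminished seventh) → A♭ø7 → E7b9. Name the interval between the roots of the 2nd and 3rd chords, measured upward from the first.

minor sixth

The roots are C and A♭.
6 letter names make it a sixth; at 8 semitones (a half step narrower than major) the quality is minor.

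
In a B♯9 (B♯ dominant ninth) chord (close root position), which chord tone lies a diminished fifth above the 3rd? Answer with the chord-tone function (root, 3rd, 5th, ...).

B♯9: B♯, D𝄪, F𝄪, A♯, C𝄪.
The 3rd is D𝄪. A diminished fifth above D𝄪 is A♯.
A♯ is the chord's 7th.

7th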